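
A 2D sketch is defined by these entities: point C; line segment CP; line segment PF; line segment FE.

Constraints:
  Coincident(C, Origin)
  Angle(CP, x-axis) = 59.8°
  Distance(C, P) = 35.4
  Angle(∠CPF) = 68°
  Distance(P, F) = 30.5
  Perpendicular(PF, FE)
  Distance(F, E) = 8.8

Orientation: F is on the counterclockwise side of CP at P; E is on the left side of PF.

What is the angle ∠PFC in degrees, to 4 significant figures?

62.29°

C is at the origin; CP runs at 59.8° with length 35.4, so P = 35.4·(cos 59.8°, sin 59.8°) = (17.81, 30.60). ∠CPF = 68.0°, so PF runs at 59.8° + (180° − 68.0°) = 171.8° from the x-axis; with |PF| = 30.5, F = P + 30.5·(cos 171.8°, sin 171.8°) = (-12.38, 34.95). Then cos ∠PFC = FP·FC / (|FP||FC|), giving 62.29°.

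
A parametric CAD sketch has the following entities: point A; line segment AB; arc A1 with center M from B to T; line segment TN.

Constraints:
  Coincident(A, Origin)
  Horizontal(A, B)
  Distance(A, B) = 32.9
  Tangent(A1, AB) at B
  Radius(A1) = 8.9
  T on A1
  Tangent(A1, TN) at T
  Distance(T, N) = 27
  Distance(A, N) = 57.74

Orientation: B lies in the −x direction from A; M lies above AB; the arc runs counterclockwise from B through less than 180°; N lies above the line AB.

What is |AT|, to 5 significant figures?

31.069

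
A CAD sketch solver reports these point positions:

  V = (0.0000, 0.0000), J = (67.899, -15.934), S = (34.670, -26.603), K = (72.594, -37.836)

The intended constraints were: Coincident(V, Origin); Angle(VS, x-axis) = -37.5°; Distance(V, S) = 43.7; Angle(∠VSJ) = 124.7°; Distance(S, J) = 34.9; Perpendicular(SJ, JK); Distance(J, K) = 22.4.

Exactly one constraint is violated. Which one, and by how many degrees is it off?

Perpendicular(SJ, JK) — off by 5.70°.

V = (0.00, 0.00) ✓; VS at -37.50° ✓; |VS| = 43.70 ✓; ∠VSJ = 124.7° ✓; |SJ| = 34.90 ✓; ∠(SJ, JK) = 95.70° ✗; |JK| = 22.40 ✓.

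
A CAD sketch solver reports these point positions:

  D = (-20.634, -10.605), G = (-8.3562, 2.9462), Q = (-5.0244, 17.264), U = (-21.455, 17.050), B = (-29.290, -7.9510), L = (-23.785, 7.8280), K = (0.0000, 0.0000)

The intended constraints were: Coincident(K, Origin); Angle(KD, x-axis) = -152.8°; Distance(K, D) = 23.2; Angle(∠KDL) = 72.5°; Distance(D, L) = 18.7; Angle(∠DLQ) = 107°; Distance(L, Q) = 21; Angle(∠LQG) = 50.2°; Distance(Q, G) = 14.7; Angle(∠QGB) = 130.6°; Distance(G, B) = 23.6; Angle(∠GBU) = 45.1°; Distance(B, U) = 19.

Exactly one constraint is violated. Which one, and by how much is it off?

Distance(B, U) = 19 — off by 7.20.

K = (0.00, 0.00) ✓; KD at -152.8° ✓; |KD| = 23.20 ✓; ∠KDL = 72.50° ✓; |DL| = 18.70 ✓; ∠DLQ = 107.0° ✓; |LQ| = 21.00 ✓; ∠LQG = 50.20° ✓; |QG| = 14.70 ✓; ∠QGB = 130.6° ✓; |GB| = 23.60 ✓; ∠GBU = 45.10° ✓; |BU| = 26.20 ✗.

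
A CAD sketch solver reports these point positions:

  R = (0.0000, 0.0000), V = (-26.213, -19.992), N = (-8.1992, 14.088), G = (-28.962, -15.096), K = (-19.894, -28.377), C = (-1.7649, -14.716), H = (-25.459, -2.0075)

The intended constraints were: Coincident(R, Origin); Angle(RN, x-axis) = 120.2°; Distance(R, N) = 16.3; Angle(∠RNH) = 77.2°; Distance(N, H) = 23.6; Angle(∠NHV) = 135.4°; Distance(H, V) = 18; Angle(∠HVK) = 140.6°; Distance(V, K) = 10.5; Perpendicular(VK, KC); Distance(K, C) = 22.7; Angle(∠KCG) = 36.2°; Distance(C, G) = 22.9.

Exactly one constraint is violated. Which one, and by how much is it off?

Distance(C, G) = 22.9 — off by 4.30.

R = (0.00, 0.00) ✓; RN at 120.2° ✓; |RN| = 16.30 ✓; ∠RNH = 77.20° ✓; |NH| = 23.60 ✓; ∠NHV = 135.4° ✓; |HV| = 18.00 ✓; ∠HVK = 140.6° ✓; |VK| = 10.50 ✓; ∠(VK, KC) = 90.00° ✓; |KC| = 22.70 ✓; ∠KCG = 36.20° ✓; |CG| = 27.20 ✗.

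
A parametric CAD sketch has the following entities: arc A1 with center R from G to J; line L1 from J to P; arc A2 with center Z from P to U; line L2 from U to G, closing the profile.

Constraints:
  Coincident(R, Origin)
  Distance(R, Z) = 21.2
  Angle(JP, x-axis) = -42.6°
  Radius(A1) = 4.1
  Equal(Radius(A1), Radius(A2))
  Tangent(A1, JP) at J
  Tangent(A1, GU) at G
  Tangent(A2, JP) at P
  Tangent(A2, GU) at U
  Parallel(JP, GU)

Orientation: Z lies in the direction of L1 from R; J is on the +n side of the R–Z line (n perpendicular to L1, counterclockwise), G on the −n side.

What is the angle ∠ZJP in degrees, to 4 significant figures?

10.95°

Tangency of A1 to both parallel lines with radius 4.1 puts J and G at R ± 4.1·n: J = (2.775, 3.018), G = (-2.775, -3.018). Equal radii place P and U the same way about Z: P = Z + 4.1·n = (18.38, -11.33), U = Z − 4.1·n = (12.83, -17.37). Then cos ∠ZJP = JZ·JP / (|JZ||JP|), giving 10.95°.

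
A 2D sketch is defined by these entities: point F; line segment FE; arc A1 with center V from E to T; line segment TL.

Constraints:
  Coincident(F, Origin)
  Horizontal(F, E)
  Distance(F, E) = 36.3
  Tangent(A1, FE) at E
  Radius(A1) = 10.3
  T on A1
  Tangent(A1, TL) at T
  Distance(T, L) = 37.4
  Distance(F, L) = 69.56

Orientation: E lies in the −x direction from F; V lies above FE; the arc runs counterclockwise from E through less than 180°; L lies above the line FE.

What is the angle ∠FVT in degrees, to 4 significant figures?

56.12°

Checks: ∠(VE, EF) = 90.00° ✓; |VT| = 10.30 ✓; ∠(VT, TL) = 90.00° ✓; |TL| = 37.40 ✓; |FL| = 69.56 ✓.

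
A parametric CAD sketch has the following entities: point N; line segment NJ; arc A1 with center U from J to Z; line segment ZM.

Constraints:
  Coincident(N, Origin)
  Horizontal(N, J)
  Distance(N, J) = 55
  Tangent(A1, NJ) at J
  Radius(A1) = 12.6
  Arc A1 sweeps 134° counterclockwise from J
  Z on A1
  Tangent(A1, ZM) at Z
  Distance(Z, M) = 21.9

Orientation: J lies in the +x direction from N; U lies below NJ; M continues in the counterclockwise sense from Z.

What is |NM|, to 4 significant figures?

71.53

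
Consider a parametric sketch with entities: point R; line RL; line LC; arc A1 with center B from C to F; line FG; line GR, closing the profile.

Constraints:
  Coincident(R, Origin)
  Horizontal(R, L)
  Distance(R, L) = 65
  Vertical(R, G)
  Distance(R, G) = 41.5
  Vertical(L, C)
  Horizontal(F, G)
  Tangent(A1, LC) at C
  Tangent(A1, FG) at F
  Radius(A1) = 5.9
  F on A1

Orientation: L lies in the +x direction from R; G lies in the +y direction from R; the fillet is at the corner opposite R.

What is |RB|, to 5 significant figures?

68.994

R is at the origin; R and L share the same y with |RL| = 65.0 and L on the +x side, so L = (65.000, 0.0000). RG is vertical with |RG| = 41.5 and G on the +y side, so G = (0.0000, 41.500). The virtual corner opposite R is at (65.000, 41.500). The tangent condition forces BC to be normal to LC and since A1 is tangent to FG there, BF ⟂ FG, with radius 5.9, so the center B sits 5.9 in from both sides at B = (59.100, 35.600). Then |RB| = |B − R| = 68.994.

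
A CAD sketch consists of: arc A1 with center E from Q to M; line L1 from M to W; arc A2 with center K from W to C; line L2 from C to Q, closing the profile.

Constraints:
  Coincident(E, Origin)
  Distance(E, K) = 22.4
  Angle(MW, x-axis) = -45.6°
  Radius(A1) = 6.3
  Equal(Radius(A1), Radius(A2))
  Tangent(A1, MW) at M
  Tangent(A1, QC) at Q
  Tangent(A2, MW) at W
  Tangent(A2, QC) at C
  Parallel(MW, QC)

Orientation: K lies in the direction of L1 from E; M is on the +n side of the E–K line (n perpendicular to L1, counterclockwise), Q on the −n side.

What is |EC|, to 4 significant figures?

23.27

The slot axis is L1's direction at -45.6°, so u = (cos -45.6°, sin -45.6°) = (0.6997, -0.7145) and n = (−sin -45.6°, cos -45.6°) = (0.7145, 0.6997). E is at the origin and K lies 22.4 along u from E, so K = 22.4·u = (15.67, -16.00). Tangency of A1 to both parallel lines with radius 6.3 puts M and Q at E ± 6.3·n: M = (4.501, 4.408), Q = (-4.501, -4.408). Equal radii place W and C the same way about K: W = K + 6.3·n = (20.17, -11.60), C = K − 6.3·n = (11.17, -20.41). Then |EC| = |C − E| = 23.27.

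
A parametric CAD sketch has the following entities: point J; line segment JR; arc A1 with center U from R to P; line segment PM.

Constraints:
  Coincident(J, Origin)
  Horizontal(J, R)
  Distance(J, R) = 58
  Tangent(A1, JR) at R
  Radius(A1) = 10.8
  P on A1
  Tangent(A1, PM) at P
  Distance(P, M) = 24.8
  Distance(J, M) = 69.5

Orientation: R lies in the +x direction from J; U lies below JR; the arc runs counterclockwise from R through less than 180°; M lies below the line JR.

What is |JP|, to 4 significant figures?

50.49

J is at the origin; J and R share the same y with |JR| = 58.0 and R on the +x side, so R = (58.00, 0.000). Tangency of A1 to JR means the radius UR is perpendicular to JR, so U = R + (0, -10.8) = (58.00, -10.80). Since UP ⟂ PM (tangency), |UM| = √(10.8² + 24.8²) = 27.05 regardless of where P sits on A1. So M lies on both circle(J, 69.5) and circle(U, 27.05); the below-JR intersection is M = (58.29, -37.85). P is the foot of the tangent from M: P = (48.15, -15.22).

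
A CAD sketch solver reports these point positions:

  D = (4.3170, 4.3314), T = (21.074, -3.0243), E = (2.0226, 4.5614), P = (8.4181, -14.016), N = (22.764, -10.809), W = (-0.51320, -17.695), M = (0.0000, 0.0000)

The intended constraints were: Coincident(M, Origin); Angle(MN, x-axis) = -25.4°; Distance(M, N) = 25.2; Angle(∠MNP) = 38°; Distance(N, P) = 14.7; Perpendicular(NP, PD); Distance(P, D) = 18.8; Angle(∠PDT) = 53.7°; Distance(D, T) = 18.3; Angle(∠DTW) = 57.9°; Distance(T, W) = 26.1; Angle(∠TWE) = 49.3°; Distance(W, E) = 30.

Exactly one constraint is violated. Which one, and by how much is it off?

Distance(W, E) = 30 — off by 7.60.

M = (0.00, 0.00) ✓; MN at -25.40° ✓; |MN| = 25.20 ✓; ∠MNP = 38.00° ✓; |NP| = 14.70 ✓; ∠(NP, PD) = 90.00° ✓; |PD| = 18.80 ✓; ∠PDT = 53.70° ✓; |DT| = 18.30 ✓; ∠DTW = 57.90° ✓; |TW| = 26.10 ✓; ∠TWE = 49.30° ✓; |WE| = 22.40 ✗.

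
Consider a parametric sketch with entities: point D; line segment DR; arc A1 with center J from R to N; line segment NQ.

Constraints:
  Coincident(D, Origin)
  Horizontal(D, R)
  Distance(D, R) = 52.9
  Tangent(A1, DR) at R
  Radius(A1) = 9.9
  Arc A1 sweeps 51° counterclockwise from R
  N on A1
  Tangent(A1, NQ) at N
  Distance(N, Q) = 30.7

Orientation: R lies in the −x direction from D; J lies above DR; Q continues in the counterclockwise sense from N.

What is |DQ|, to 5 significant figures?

37.787

On A1, R sits at bearing -90° from J; a 51° counterclockwise sweep puts N at bearing -39°, so N = J + 9.9·(cos -39°, sin -39°) = (-45.206, 3.6697). The tangent condition forces JN to be normal to NQ, so NQ runs along (−sin -39°, cos -39°); with |NQ| = 30.7, Q = (-25.886, 27.528). Then |DQ| = |Q − D| = 37.787.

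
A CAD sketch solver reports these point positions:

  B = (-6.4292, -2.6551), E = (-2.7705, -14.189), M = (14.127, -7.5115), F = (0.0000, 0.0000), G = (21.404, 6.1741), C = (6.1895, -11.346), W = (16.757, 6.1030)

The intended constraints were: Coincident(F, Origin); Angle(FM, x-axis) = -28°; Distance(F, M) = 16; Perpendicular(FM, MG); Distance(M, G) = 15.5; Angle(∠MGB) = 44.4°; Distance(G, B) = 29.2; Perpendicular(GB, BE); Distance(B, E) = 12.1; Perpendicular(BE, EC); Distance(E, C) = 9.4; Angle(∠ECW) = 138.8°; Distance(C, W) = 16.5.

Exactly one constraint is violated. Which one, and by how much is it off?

Distance(C, W) = 16.5 — off by 3.90.

F = (0.00, 0.00) ✓; FM at -28.00° ✓; |FM| = 16.00 ✓; ∠(FM, MG) = 90.00° ✓; |MG| = 15.50 ✓; ∠MGB = 44.40° ✓; |GB| = 29.20 ✓; ∠(GB, BE) = 90.00° ✓; |BE| = 12.10 ✓; ∠(BE, EC) = 90.00° ✓; |EC| = 9.400 ✓; ∠ECW = 138.8° ✓; |CW| = 20.40 ✗.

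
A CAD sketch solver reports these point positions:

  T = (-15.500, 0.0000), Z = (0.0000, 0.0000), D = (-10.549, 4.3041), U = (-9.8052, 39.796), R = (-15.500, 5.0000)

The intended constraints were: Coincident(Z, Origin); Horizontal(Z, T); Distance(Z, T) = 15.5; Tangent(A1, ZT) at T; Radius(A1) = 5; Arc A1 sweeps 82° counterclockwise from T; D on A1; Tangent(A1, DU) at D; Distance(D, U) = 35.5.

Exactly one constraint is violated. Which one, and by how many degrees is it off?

Tangent(A1, DU) at D — off by 6.80°.

Z = (0.00, 0.00) ✓; Z.y = 0.00, T.y = 0.00 ✓; |ZT| = 15.50 ✓; ∠(RT, TZ) = 90.00° ✓; |RT| = 5.000 ✓; bearing(R→D) − bearing(R→T) = 82.00° ✓; |RD| = 5.000 ✓; ∠(RD, DU) = 83.20° ✗; |DU| = 35.50 ✓.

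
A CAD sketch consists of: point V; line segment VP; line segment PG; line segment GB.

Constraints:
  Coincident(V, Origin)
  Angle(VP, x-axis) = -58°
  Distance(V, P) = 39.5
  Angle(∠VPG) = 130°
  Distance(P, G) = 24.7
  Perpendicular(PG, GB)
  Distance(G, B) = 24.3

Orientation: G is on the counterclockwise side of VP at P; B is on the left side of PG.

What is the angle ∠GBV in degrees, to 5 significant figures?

96.784°

V is at the origin; VP runs at -58.0° with length 39.5, so P = 39.5·(cos -58.0°, sin -58.0°) = (20.932, -33.498). ∠VPG = 130.0°, so PG runs at -58.0° + (180° − 130.0°) = -8.0000° from the x-axis; with |PG| = 24.7, G = P + 24.7·(cos -8.0000°, sin -8.0000°) = (45.391, -36.935). PG ⟂ GB; with |GB| = 24.3 on the left of PG, B = G + 24.3·(0.13917, 0.99027) = (48.773, -12.872). Then cos ∠GBV = BG·BV / (|BG||BV|), giving 96.784°.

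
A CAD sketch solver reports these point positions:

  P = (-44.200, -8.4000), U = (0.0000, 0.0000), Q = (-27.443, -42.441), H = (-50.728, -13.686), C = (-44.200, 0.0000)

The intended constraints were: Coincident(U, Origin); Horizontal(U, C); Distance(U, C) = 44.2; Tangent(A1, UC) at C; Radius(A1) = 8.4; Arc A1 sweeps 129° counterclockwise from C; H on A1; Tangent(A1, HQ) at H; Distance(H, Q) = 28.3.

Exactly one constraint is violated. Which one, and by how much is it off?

Distance(H, Q) = 28.3 — off by 8.70.

U = (0.00, 0.00) ✓; U.y = 0.00, C.y = 0.00 ✓; |UC| = 44.20 ✓; ∠(PC, CU) = 90.00° ✓; |PC| = 8.400 ✓; bearing(P→H) − bearing(P→C) = 129.0° ✓; |PH| = 8.400 ✓; ∠(PH, HQ) = 90.00° ✓; |HQ| = 37.00 ✗.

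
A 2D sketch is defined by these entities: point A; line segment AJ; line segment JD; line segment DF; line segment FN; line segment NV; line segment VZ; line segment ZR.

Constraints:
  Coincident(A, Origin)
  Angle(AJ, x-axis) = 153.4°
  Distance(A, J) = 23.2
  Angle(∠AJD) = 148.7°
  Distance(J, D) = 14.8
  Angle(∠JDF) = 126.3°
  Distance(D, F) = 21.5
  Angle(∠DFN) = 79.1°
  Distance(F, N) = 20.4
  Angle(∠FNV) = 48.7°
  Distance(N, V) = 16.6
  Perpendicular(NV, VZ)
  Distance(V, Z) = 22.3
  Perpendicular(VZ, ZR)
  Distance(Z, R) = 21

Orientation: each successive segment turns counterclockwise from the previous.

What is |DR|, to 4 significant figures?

39.21

A is at the origin; AJ runs at 153.4° with length 23.2, so J = (-20.74, 10.39). ∠AJD = 148.7° gives JD at -175.3° from the x-axis; with |JD| = 14.8, D = (-35.49, 9.175). ∠JDF = 126.3° gives DF at -121.6° from the x-axis; with |DF| = 21.5, F = (-46.76, -9.137). ∠DFN = 79.1° gives FN at -20.70° from the x-axis; with |FN| = 20.4, N = (-27.68, -16.35). ∠FNV = 48.7° gives NV at 110.6° from the x-axis; with |NV| = 16.6, V = (-33.52, -0.8091). NV ⟂ VZ, so VZ runs at -159.4°; with |VZ| = 22.3, Z = (-54.39, -8.655). VZ is perpendicular to ZR, so ZR runs at -69.40°; with |ZR| = 21.0, R = (-47.00, -28.31). Then |DR| = |R − D| = 39.21.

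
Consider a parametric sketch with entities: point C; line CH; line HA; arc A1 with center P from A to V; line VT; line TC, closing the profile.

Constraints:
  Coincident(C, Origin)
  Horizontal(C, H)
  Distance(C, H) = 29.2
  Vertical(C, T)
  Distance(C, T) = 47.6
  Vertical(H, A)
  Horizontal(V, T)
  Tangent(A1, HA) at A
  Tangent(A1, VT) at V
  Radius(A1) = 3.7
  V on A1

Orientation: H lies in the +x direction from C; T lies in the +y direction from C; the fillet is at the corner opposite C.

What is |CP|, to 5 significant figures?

50.769

C is at the origin; CH is horizontal with |CH| = 29.2 and H on the +x side, so H = (29.200, 0.0000). CT is vertical with |CT| = 47.6 and T on the +y side, so T = (0.0000, 47.600). The virtual corner opposite C is at (29.200, 47.600). A1 meets HA tangentially, so PA is at right angles to HA and A1 meets VT tangentially, so PV is at right angles to VT, with radius 3.7, so the center P sits 3.7 in from both sides at P = (25.500, 43.900). Then |CP| = |P − C| = 50.769.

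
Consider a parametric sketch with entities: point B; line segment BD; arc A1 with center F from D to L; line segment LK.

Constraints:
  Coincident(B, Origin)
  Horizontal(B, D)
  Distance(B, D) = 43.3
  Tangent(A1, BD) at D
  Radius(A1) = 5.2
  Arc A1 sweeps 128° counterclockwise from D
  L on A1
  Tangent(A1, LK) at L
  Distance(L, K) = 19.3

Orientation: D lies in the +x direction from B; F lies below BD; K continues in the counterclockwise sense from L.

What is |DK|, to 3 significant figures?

24.9

On A1, D sits at bearing 90° from F; a 128° counterclockwise sweep puts L at bearing 218°, so L = F + 5.2·(cos 218°, sin 218°) = (39.2, -8.40). A1 meets LK tangentially, so FL is at right angles to LK, so LK runs along (−sin 218°, cos 218°); with |LK| = 19.3, K = (51.1, -23.6). Then |DK| = |K − D| = 24.9.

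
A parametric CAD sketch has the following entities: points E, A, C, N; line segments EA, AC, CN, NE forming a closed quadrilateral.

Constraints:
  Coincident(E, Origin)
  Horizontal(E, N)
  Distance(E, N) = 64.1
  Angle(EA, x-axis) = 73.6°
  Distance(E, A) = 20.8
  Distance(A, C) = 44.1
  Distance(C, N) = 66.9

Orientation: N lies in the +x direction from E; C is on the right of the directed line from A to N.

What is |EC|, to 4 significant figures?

24.00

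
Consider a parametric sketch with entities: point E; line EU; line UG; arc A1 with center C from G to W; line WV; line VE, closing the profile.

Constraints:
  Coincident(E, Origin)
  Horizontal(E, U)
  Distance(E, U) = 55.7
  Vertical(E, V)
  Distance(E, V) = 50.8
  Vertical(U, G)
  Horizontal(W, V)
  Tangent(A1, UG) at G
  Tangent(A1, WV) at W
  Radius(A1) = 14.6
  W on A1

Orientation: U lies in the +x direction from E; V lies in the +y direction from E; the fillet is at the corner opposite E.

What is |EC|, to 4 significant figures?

54.77

E is at the origin; EU is horizontal with |EU| = 55.7 and U on the +x side, so U = (55.70, 0.000). EV is vertical with |EV| = 50.8 and V on the +y side, so V = (0.000, 50.80). The virtual corner opposite E is at (55.70, 50.80). A1 meets UG tangentially, so CG is at right angles to UG and tangency of A1 to WV means the radius CW is perpendicular to WV, with radius 14.6, so the center C sits 14.6 in from both sides at C = (41.10, 36.20). Then |EC| = |C − E| = 54.77.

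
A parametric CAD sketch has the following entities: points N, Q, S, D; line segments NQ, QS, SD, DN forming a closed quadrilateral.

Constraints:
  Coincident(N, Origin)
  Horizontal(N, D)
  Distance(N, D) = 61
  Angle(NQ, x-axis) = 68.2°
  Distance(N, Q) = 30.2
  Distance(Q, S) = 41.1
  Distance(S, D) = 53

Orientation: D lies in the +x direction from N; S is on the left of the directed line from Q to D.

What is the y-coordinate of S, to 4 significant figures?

50.69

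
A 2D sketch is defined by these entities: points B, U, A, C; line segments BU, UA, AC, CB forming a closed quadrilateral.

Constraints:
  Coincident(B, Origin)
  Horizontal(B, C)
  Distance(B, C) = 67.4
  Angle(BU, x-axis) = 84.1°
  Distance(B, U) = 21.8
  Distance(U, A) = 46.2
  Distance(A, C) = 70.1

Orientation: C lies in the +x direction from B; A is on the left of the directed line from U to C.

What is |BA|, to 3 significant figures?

65.9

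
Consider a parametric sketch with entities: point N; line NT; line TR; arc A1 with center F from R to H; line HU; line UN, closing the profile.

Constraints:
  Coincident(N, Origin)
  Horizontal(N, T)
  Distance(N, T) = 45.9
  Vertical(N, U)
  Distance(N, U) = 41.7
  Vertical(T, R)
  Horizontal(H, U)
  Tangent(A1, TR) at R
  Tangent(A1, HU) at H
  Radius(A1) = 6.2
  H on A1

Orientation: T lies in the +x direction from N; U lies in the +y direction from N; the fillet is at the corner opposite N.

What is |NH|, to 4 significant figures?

57.58

The virtual corner opposite N is at (45.90, 41.70). Tangency of A1 to TR means the radius FR is perpendicular to TR and the tangent condition forces FH to be normal to HU, with radius 6.2, so the center F sits 6.2 in from both sides at F = (39.70, 35.50). That places the tangent points at R = (45.90, 35.50) on TR and H = (39.70, 41.70) on HU. Then |NH| = |H − N| = 57.58.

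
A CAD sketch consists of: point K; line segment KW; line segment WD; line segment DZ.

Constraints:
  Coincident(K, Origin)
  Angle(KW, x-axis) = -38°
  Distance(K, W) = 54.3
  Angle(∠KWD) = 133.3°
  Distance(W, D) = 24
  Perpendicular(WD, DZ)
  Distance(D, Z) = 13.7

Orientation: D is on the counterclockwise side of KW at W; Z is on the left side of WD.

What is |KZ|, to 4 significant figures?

66.46

K is at the origin; KW runs at -38.0° with length 54.3, so W = 54.3·(cos -38.0°, sin -38.0°) = (42.79, -33.43). ∠KWD = 133.3°, so WD runs at -38.0° + (180° − 133.3°) = 8.700° from the x-axis; with |WD| = 24.0, D = W + 24.0·(cos 8.700°, sin 8.700°) = (66.51, -29.80). The perpendicularity gives DZ at right angles to WD; with |DZ| = 13.7 on the left of WD, Z = D + 13.7·(-0.1513, 0.9885) = (64.44, -16.26). Then |KZ| = |Z − K| = 66.46.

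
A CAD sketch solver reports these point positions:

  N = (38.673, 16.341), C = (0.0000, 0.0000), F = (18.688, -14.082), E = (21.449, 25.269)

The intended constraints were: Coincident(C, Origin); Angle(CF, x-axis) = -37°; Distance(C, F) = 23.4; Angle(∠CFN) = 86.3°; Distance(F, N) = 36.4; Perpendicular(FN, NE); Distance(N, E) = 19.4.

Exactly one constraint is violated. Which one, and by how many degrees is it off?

Perpendicular(FN, NE) — off by 5.90°.

C = (0.00, 0.00) ✓; CF at -37.00° ✓; |CF| = 23.40 ✓; ∠CFN = 86.30° ✓; |FN| = 36.40 ✓; ∠(FN, NE) = 95.90° ✗; |NE| = 19.40 ✓.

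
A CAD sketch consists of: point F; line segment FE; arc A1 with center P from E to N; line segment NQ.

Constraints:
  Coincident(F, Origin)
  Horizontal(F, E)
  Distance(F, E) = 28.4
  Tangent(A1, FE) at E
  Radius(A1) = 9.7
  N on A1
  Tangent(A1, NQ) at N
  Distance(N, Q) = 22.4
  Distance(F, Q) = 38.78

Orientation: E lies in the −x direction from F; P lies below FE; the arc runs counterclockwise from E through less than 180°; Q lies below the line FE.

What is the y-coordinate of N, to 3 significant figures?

-16.2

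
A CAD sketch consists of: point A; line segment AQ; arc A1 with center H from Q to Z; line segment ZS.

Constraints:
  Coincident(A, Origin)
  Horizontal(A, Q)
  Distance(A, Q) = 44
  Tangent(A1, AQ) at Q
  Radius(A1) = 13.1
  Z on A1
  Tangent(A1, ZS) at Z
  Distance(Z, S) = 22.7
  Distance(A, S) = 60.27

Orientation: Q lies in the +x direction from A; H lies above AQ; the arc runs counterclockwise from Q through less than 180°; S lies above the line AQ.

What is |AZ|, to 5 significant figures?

58.866

Checks: |HZ| = 13.10 ✓; ∠(HZ, ZS) = 90.00° ✓; |ZS| = 22.70 ✓; |AS| = 60.27 ✓.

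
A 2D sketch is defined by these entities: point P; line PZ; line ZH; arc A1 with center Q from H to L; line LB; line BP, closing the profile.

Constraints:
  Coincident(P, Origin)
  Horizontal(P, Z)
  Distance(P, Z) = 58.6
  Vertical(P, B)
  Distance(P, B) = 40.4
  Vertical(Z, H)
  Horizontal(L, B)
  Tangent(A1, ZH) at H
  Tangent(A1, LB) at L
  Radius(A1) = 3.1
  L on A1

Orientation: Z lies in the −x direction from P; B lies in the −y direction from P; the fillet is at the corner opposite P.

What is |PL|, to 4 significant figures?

68.65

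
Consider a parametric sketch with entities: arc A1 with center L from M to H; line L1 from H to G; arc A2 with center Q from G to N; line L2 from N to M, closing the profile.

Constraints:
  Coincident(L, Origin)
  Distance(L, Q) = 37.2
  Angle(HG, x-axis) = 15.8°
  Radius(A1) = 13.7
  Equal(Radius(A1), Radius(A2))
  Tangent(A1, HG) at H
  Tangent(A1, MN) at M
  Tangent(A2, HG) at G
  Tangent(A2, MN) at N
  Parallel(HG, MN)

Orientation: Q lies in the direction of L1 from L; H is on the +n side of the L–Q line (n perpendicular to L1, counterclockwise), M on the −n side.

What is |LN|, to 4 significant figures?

39.64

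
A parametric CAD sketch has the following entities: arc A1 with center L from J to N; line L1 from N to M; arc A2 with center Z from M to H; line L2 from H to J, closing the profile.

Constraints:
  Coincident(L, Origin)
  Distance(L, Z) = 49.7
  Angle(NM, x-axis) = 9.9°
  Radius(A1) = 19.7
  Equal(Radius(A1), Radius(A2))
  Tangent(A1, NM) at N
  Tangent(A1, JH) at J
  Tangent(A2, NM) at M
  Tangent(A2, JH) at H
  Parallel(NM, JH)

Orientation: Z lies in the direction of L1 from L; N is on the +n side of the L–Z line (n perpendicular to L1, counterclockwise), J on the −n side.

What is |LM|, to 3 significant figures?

53.5

Tangency of A1 to both parallel lines with radius 19.7 puts N and J at L ± 19.7·n: N = (-3.39, 19.4), J = (3.39, -19.4). Equal radii place M and H the same way about Z: M = Z + 19.7·n = (45.6, 28.0), H = Z − 19.7·n = (52.3, -10.9). Then |LM| = |M − L| = 53.5.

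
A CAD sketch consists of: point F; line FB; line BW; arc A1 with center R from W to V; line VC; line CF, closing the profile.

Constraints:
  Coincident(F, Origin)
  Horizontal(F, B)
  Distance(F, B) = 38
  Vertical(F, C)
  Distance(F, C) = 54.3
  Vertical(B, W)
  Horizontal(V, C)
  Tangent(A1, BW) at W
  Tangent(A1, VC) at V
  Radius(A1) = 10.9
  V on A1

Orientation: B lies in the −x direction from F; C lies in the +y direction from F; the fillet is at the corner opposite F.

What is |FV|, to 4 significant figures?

60.69

The virtual corner opposite F is at (-38.00, 54.30). Tangency of A1 to BW means the radius RW is perpendicular to BW and the tangent condition forces RV to be normal to VC, with radius 10.9, so the center R sits 10.9 in from both sides at R = (-27.10, 43.40). That places the tangent points at W = (-38.00, 43.40) on BW and V = (-27.10, 54.30) on VC. Then |FV| = |V − F| = 60.69.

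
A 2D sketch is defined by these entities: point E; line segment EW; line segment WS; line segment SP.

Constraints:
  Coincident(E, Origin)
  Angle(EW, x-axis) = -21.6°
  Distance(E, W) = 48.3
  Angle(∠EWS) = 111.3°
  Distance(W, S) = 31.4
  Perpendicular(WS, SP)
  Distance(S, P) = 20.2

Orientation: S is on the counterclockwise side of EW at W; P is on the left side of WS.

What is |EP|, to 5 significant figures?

54.870

∠EWS = 111.3°, so WS runs at -21.6° + (180° − 111.3°) = 47.100° from the x-axis; with |WS| = 31.4, S = W + 31.4·(cos 47.100°, sin 47.100°) = (66.283, 5.2214). WS ⟂ SP; with |SP| = 20.2 on the left of WS, P = S + 20.2·(-0.73254, 0.68072) = (51.485, 18.972). Then |EP| = |P − E| = 54.870.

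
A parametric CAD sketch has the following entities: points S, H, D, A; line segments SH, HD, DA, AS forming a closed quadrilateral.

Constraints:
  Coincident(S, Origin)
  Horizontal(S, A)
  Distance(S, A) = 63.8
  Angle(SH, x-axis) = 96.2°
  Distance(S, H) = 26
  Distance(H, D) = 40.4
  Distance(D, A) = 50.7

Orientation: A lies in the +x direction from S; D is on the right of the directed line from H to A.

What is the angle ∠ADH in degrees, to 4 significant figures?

102.7°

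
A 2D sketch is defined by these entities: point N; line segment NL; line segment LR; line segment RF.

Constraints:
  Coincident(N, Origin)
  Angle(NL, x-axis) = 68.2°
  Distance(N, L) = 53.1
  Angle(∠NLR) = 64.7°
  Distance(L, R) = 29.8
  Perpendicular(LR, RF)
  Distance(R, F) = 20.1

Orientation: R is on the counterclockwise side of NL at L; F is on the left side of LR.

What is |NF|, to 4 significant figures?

28.80

N is at the origin; NL runs at 68.2° with length 53.1, so L = 53.1·(cos 68.2°, sin 68.2°) = (19.72, 49.30). ∠NLR = 64.7°, so LR runs at 68.2° + (180° − 64.7°) = 183.5° from the x-axis; with |LR| = 29.8, R = L + 29.8·(cos 183.5°, sin 183.5°) = (-10.02, 47.48). LR ⟂ RF; with |RF| = 20.1 on the left of LR, F = R + 20.1·(0.06105, -0.9981) = (-8.798, 27.42). Then |NF| = |F − N| = 28.80.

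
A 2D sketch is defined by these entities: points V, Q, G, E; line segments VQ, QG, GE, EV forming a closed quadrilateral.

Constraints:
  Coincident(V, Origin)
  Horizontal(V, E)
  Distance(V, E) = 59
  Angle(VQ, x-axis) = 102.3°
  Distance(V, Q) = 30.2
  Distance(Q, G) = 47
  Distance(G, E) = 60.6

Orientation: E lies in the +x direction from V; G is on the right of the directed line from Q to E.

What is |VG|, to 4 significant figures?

16.95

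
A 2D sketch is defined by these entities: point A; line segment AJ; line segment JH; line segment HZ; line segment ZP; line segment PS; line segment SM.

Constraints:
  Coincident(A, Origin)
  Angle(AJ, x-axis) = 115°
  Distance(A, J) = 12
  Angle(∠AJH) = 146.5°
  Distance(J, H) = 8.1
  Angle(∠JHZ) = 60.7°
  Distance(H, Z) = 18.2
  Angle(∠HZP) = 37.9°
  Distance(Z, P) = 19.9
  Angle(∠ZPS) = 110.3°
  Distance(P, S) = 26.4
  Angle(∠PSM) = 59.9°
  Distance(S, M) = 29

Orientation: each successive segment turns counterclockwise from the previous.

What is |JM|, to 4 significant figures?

22.47

A is at the origin; AJ runs at 115.0° with length 12.0, so J = (-5.071, 10.88). ∠AJH = 146.5° gives JH at 148.5° from the x-axis; with |JH| = 8.1, H = (-11.98, 15.11). ∠JHZ = 60.7° gives HZ at -92.20° from the x-axis; with |HZ| = 18.2, Z = (-12.68, -3.079). ∠HZP = 37.9° gives ZP at 49.90° from the x-axis; with |ZP| = 19.9, P = (0.1416, 12.14). ∠ZPS = 110.3° gives PS at 119.6° from the x-axis; with |PS| = 26.4, S = (-12.90, 35.10). ∠PSM = 59.9° gives SM at -120.3° from the x-axis; with |SM| = 29.0, M = (-27.53, 10.06). Then |JM| = |M − J| = 22.47.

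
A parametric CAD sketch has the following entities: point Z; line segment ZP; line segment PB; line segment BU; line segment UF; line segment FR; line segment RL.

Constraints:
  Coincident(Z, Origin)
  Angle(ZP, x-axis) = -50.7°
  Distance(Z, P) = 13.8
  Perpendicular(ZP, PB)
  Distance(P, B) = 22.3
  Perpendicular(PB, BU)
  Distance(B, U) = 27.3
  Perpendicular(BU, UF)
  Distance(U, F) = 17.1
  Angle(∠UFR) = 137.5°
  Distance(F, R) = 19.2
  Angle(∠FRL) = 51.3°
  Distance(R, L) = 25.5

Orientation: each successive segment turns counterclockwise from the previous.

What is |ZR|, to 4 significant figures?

8.971

BU is perpendicular to UF, so UF runs at -140.7°; with |UF| = 17.1, F = (-4.527, 13.74). ∠UFR = 137.5° gives FR at -98.20° from the x-axis; with |FR| = 19.2, R = (-7.265, -5.263). Then |ZR| = |R − Z| = 8.971.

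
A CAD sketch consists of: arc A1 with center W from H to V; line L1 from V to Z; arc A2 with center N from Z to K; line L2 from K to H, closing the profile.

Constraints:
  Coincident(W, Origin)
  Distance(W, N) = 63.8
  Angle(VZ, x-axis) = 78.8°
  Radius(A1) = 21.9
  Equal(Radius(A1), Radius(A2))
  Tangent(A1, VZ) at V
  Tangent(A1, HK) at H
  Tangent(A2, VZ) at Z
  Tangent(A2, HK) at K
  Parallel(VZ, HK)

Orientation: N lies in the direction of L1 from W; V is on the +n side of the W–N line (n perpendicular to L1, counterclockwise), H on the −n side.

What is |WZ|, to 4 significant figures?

67.45

Tangency of A1 to both parallel lines with radius 21.9 puts V and H at W ± 21.9·n: V = (-21.48, 4.254), H = (21.48, -4.254). Equal radii place Z and K the same way about N: Z = N + 21.9·n = (-9.091, 66.84), K = N − 21.9·n = (33.88, 58.33). Then |WZ| = |Z − W| = 67.45.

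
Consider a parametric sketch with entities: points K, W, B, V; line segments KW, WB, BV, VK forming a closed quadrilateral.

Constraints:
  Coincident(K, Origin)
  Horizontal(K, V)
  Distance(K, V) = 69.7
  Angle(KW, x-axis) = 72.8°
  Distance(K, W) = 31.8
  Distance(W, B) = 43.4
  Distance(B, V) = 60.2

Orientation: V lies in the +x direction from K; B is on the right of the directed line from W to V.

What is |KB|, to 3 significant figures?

17.0

Checks: |WB| = 43.40 ✓; |BV| = 60.20 ✓.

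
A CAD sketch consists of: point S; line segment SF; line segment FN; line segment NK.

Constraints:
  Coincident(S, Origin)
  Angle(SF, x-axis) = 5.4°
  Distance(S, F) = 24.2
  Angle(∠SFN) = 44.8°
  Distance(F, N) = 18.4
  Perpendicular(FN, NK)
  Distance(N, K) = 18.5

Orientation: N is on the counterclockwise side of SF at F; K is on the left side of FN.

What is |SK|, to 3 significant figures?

1.90

S is at the origin; SF runs at 5.4° with length 24.2, so F = 24.2·(cos 5.4°, sin 5.4°) = (24.1, 2.28). ∠SFN = 44.8°, so FN runs at 5.4° + (180° − 44.8°) = 141° from the x-axis; with |FN| = 18.4, N = F + 18.4·(cos 141°, sin 141°) = (9.87, 14.0). The perpendicularity gives NK at right angles to FN; with |NK| = 18.5 on the left of FN, K = N + 18.5·(-0.635, -0.773) = (-1.87, -0.339). Then |SK| = |K − S| = 1.90.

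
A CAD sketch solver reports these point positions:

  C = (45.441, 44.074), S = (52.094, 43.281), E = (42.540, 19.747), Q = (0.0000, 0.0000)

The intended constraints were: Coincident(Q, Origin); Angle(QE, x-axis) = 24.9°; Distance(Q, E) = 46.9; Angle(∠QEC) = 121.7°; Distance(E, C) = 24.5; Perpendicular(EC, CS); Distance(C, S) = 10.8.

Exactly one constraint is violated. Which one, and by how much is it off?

Distance(C, S) = 10.8 — off by 4.10.

Q = (0.00, 0.00) ✓; QE at 24.90° ✓; |QE| = 46.90 ✓; ∠QEC = 121.7° ✓; |EC| = 24.50 ✓; ∠(EC, CS) = 90.00° ✓; |CS| = 6.700 ✗.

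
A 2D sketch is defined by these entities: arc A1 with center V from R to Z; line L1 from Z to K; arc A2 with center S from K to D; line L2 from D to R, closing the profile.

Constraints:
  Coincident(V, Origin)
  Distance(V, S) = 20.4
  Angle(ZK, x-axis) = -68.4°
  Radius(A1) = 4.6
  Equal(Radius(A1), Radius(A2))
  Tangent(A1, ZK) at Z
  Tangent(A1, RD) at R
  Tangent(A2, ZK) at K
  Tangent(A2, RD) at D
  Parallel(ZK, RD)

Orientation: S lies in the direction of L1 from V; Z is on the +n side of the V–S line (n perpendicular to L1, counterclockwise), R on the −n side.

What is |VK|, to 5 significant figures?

20.912

Tangency of A1 to both parallel lines with radius 4.6 puts Z and R at V ± 4.6·n: Z = (4.2770, 1.6934), R = (-4.2770, -1.6934). Equal radii place K and D the same way about S: K = S + 4.6·n = (11.787, -17.274), D = S − 4.6·n = (3.2328, -20.661). Then |VK| = |K − V| = 20.912.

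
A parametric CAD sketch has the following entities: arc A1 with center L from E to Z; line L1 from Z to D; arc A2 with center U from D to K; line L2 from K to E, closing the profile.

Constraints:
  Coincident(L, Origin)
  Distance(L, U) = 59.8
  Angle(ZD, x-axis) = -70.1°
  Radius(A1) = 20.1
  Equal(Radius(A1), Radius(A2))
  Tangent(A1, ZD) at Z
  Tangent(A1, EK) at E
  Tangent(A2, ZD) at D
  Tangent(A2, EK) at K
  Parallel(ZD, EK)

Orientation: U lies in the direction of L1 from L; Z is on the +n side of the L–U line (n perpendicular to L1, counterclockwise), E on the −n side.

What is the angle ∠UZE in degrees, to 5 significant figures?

71.421°

L is at the origin and U lies 59.8 along u from L, so U = 59.8·u = (20.355, -56.229). Tangency of A1 to both parallel lines with radius 20.1 puts Z and E at L ± 20.1·n: Z = (18.900, 6.8416), E = (-18.900, -6.8416). Then cos ∠UZE = ZU·ZE / (|ZU||ZE|), giving 71.421°.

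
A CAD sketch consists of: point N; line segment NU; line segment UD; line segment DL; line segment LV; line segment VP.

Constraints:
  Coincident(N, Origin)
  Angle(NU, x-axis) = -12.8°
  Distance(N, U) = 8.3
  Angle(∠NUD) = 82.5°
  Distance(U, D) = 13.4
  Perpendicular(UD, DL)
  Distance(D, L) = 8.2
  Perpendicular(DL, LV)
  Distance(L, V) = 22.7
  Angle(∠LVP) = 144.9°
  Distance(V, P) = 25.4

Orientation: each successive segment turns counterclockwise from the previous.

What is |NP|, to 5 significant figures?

34.429

DL ⟂ LV, so LV runs at -95.300°; with |LV| = 22.7, V = (-0.93025, -10.342). ∠LVP = 144.9° gives VP at -60.200° from the x-axis; with |VP| = 25.4, P = (11.693, -32.383). Then |NP| = |P − N| = 34.429.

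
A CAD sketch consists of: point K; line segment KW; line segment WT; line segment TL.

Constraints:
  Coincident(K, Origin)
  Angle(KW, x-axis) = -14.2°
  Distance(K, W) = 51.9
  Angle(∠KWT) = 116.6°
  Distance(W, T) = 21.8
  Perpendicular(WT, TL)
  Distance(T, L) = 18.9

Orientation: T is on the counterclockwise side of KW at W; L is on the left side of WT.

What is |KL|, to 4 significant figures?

52.77

K is at the origin; KW runs at -14.2° with length 51.9, so W = 51.9·(cos -14.2°, sin -14.2°) = (50.31, -12.73). ∠KWT = 116.6°, so WT runs at -14.2° + (180° − 116.6°) = 49.20° from the x-axis; with |WT| = 21.8, T = W + 21.8·(cos 49.20°, sin 49.20°) = (64.56, 3.771). The perpendicularity gives TL at right angles to WT; with |TL| = 18.9 on the left of WT, L = T + 18.9·(-0.7570, 0.6534) = (50.25, 16.12). Then |KL| = |L − K| = 52.77.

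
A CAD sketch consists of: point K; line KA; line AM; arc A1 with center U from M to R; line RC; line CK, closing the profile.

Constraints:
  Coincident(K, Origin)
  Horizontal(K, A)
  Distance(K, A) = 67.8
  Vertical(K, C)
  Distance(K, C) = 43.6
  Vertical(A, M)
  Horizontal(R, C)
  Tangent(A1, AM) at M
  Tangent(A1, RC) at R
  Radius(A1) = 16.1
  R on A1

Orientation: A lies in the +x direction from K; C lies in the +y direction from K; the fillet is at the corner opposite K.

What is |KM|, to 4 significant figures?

73.16

The virtual corner opposite K is at (67.80, 43.60). Since A1 is tangent to AM there, UM ⟂ AM and the tangent condition forces UR to be normal to RC, with radius 16.1, so the center U sits 16.1 in from both sides at U = (51.70, 27.50). That places the tangent points at M = (67.80, 27.50) on AM and R = (51.70, 43.60) on RC. Then |KM| = |M − K| = 73.16.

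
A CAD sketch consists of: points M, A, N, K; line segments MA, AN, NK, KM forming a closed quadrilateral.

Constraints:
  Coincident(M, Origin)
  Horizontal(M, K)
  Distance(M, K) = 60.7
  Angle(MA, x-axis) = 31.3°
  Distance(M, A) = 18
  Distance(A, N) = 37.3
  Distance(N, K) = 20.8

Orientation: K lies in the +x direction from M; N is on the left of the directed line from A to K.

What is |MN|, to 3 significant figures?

54.8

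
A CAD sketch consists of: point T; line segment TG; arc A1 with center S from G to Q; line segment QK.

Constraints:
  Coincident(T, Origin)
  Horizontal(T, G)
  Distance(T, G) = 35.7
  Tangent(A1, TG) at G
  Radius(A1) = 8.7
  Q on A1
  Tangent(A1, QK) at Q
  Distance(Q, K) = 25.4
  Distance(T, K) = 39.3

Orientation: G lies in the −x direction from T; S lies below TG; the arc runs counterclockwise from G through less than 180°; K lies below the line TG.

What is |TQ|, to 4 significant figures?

44.20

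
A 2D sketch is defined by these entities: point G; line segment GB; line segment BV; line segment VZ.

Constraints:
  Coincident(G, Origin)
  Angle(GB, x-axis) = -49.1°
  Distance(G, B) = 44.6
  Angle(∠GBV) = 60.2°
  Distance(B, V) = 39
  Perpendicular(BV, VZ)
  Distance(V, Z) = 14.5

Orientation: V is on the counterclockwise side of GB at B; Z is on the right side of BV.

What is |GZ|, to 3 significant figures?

55.8

∠GBV = 60.2°, so BV runs at -49.1° + (180° − 60.2°) = 70.7° from the x-axis; with |BV| = 39.0, V = B + 39.0·(cos 70.7°, sin 70.7°) = (42.1, 3.10). BV is perpendicular to VZ; with |VZ| = 14.5 on the right of BV, Z = V + 14.5·(0.944, -0.331) = (55.8, -1.70). Then |GZ| = |Z − G| = 55.8.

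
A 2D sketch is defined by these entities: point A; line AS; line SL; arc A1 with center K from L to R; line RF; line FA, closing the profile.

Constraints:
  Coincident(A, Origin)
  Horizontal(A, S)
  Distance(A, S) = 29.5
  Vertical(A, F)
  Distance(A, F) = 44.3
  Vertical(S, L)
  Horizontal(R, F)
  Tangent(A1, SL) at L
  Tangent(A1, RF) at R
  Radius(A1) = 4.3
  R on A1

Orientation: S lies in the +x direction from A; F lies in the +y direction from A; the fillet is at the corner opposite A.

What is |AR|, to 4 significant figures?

50.97

A is at the origin; AS is horizontal with |AS| = 29.5 and S on the +x side, so S = (29.50, 0.000). AF is vertical with |AF| = 44.3 and F on the +y side, so F = (0.000, 44.30). The virtual corner opposite A is at (29.50, 44.30). The tangent condition forces KL to be normal to SL and tangency of A1 to RF means the radius KR is perpendicular to RF, with radius 4.3, so the center K sits 4.3 in from both sides at K = (25.20, 40.00). That places the tangent points at L = (29.50, 40.00) on SL and R = (25.20, 44.30) on RF. Then |AR| = |R − A| = 50.97.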